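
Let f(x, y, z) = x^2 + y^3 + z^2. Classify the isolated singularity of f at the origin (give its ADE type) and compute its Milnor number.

The Hessian of f at 0 has rank 2. Corank 1: A-series; mu = 2 gives A_2.

Type A_2, Milnor number mu = 2.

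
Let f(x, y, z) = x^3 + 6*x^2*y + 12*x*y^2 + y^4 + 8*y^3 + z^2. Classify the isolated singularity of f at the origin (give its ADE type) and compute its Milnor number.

The Hessian of f at 0 has rank 1. Corank 2; j^3 = (x + 2*y)^3 is a perfect cube, so E-series; the 4-jet and mu = 6 give E_6.

Type E_{6}, Milnor number mu = 6.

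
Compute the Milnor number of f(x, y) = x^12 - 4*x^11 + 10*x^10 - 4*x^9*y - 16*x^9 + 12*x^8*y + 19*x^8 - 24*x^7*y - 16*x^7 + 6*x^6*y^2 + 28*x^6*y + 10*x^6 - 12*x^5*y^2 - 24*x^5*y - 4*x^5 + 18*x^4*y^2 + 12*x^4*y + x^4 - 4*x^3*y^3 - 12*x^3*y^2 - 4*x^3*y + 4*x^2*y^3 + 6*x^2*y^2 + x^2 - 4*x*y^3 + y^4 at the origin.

3

The Hessian of f at 0 has rank 1. Corank 1: A-series; mu = 3 gives A_3.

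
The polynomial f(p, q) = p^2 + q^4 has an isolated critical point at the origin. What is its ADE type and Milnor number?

The Hessian of f at 0 is [[2, 0], [0, 0]] with rank 1, so corank 1. A Groebner basis of the Jacobian ideal J(f) in C{p,q} is {q^3, p}; counting standard monomials gives mu = 3. Corank 1: A-series; mu = 3 gives A_3.

Type A_3, Milnor number mu = 3.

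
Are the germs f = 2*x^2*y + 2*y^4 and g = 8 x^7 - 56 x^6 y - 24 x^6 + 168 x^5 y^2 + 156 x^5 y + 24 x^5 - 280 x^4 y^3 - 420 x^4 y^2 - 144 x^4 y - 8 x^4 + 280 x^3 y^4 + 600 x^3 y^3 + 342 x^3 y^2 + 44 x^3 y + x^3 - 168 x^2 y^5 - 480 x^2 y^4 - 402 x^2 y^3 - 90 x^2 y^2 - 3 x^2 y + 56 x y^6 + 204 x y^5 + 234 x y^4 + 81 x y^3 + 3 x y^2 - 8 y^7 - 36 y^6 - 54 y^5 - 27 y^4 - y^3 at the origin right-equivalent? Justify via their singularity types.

The Hessian of f at 0 is [[0, 0], [0, 0]] with rank 0, so corank 2. A Groebner basis of the Jacobian ideal J(f) in C{x,y} is {x^3, x^2/4 + y^3, x*y}; counting standard monomials gives mu = 5. Corank 2; j^3 = 2*x^2*y has shape L^2 M (L != M), so D-series; mu = 5 gives D_5. The Hessian of g at 0 is [[0, 0], [0, 0]] with rank 0, so corank 2. A Groebner basis of the Jacobian ideal J(g) in C{x,y} is {3*x^2/4 - 3*x*y/2 + y^4 + y^3/4 + 3*y^2/4, x^3 - 15*x^2/4 + 15*x*y/2 - 9*y^3/4 - 15*y^2/4, x^2*y - 9*x^2/4 + 9*x*y/2 - 7*y^3/4 - 9*y^2/4, -x^2 + x*y^2 + 2*x*y - 4*y^3/3 - y^2}; counting standard monomials gives mu = 7. Corank 2; j^3 = (x - y)^3 is a perfect cube, so E-series; the 4-jet and mu = 7 give E_7. f is D_5 but g is E_7, hence not right-equivalent.

No.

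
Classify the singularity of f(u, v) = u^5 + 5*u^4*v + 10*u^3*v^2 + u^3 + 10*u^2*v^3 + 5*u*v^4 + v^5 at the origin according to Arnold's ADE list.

The Hessian of f at 0 has rank 0. Corank 2; j^3 = u^3 is a perfect cube, so E-series; the 5-jet and mu = 8 give E_8.

E8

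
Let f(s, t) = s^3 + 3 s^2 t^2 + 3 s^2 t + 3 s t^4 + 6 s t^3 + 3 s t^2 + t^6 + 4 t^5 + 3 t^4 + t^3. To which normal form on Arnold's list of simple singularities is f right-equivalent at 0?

E_{8}

The Hessian of f at 0 has rank 0. Corank 2; j^3 = (s + t)^3 is a perfect cube, so E-series; the 5-jet and mu = 8 give E_8.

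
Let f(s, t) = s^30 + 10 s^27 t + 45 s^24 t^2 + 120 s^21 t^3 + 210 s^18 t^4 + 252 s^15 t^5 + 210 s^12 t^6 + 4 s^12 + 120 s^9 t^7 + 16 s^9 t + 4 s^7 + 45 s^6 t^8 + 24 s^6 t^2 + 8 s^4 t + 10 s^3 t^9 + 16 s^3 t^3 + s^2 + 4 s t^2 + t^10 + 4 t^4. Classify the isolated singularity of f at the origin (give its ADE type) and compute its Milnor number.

Type A_9, Milnor number mu = 9.

The Hessian of f at 0 is [[2, 0], [0, 0]] with rank 1, so corank 1. A Groebner basis of the Jacobian ideal J(f) in C{s,t} is {s^4 - s*t/2 - t^3, s^3*t + s/4 + t^2/2, -s^2/4 + t^4, s^2/2 + s*t^2}; counting standard monomials gives mu = 9. Corank 1: A-series; mu = 9 gives A_9.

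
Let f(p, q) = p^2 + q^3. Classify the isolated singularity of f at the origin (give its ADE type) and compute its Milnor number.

Type A_{2}, Milnor number mu = 2.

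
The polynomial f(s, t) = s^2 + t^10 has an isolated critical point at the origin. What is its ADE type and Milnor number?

The Hessian of f at 0 is [[2, 0], [0, 0]] with rank 1, so corank 1. A Groebner basis of the Jacobian ideal J(f) in C{s,t} is {t^9, s}; counting standard monomials gives mu = 9. Corank 1: A-series; mu = 9 gives A_9.

Type A9, Milnor number mu = 9.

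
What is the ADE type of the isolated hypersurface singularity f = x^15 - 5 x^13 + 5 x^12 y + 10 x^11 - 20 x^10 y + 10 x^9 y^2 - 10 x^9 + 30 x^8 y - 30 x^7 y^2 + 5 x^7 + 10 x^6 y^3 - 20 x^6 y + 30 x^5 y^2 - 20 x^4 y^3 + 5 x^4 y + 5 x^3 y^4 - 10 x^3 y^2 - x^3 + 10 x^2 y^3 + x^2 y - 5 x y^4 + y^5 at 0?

D6

The Hessian of f at 0 has rank 0. Corank 2; j^3 = -x^2*(x - y) has shape L^2 M (L != M), so D-series; mu = 6 gives D_6.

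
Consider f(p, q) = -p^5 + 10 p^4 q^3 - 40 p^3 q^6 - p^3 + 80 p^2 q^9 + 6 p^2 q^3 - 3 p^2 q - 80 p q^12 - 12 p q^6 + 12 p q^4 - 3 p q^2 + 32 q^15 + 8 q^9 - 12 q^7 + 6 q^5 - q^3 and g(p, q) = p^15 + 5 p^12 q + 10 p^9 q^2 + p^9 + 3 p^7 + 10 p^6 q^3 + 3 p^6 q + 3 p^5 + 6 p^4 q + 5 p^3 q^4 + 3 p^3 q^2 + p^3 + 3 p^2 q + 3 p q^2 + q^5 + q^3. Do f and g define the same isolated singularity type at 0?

Yes.

The Hessian of f at 0 is [[0, 0], [0, 0]] with rank 0, so corank 2. A Groebner basis of the Jacobian ideal J(f) in C{p,q} is {3*p^2/4 + p*q^3 + 3*p*q/2 + 3*q^2/4, -p^2 - 2*p*q + q^4 - q^2, p^3 - 3*p*q^2 - 2*q^3, p^2*q + 2*p*q^2 + q^3}; counting standard monomials gives mu = 8. Corank 2; j^3 = -(p + q)^3 is a perfect cube, so E-series; the 5-jet and mu = 8 give E_8. The Hessian of g at 0 is [[0, 0], [0, 0]] with rank 0, so corank 2. A Groebner basis of the Jacobian ideal J(g) in C{p,q} is {-p^2/2 + p*q^3 - p*q - q^2/2, q^4, p^3 - 3*p*q^2 - 2*q^3, p^2*q + 2*p*q^2 + q^3}; counting standard monomials gives mu = 8. Corank 2; j^3 = (p + q)^3 is a perfect cube, so E-series; the 5-jet and mu = 8 give E_8. Both have type E_8, hence right-equivalent.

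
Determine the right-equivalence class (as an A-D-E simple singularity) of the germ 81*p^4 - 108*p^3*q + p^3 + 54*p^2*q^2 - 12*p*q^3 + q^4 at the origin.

E_6

The Hessian of f at 0 has rank 0. Corank 2; j^3 = p^3 is a perfect cube, so E-series; the 4-jet and mu = 6 give E_6.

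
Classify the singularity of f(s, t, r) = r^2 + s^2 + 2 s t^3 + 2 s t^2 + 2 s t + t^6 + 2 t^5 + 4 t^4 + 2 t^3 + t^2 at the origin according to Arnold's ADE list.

A_3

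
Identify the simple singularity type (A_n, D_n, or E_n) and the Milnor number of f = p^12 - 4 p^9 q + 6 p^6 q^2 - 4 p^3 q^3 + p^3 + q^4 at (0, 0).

Type E6, Milnor number mu = 6.

The Hessian of f at 0 has rank 0. Corank 2; j^3 = p^3 is a perfect cube, so E-series; the 4-jet and mu = 6 give E_6.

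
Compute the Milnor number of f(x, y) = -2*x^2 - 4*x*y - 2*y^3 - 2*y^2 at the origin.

2

The Hessian of f at 0 has rank 1. Corank 1: A-series; mu = 2 gives A_2.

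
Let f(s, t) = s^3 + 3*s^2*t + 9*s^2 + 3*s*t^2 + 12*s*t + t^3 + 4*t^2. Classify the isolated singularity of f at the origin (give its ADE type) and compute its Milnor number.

The Hessian of f at 0 has rank 1. Corank 1: A-series; mu = 2 gives A_2.

Type A_2, Milnor number mu = 2.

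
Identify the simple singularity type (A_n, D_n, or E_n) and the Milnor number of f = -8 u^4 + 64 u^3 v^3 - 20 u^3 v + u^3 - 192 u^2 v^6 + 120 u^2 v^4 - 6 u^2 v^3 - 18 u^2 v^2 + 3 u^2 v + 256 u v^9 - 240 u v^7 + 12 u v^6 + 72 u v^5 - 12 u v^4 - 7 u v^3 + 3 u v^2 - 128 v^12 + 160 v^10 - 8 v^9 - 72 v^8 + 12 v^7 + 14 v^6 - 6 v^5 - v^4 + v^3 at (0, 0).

The Hessian of f at 0 has rank 0. Corank 2; j^3 = (u + v)^3 is a perfect cube, so E-series; the 4-jet and mu = 7 give E_7.

Type E7, Milnor number mu = 7.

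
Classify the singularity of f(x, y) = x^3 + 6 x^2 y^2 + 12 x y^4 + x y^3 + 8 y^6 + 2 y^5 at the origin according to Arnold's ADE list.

E_7

The Hessian of f at 0 has rank 0. Corank 2; j^3 = x^3 is a perfect cube, so E-series; the 4-jet and mu = 7 give E_7.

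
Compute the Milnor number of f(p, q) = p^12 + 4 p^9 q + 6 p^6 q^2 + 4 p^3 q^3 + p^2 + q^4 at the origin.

The Hessian of f at 0 is [[2, 0], [0, 0]] with rank 1, so corank 1. A Groebner basis of the Jacobian ideal J(f) in C{p,q} is {q^3, p}; counting standard monomials gives mu = 3. Corank 1: A-series; mu = 3 gives A_3.

3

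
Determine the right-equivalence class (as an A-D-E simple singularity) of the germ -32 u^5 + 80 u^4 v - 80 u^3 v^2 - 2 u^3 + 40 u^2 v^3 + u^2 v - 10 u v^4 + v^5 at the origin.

D_{6}

The Hessian of f at 0 has rank 0. Corank 2; j^3 = -u^2*(2*u - v) has shape L^2 M (L != M), so D-series; mu = 6 gives D_6.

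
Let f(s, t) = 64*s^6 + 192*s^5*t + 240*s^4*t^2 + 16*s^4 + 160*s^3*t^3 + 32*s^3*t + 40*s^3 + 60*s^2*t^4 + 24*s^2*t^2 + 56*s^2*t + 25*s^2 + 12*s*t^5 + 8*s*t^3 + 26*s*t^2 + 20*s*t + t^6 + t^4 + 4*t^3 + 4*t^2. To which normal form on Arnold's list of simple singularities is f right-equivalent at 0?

A5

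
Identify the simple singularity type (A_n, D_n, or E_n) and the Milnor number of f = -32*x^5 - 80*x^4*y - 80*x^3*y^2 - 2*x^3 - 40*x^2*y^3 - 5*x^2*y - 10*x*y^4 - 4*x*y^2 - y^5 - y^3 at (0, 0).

The Hessian of f at 0 is [[0, 0], [0, 0]] with rank 0, so corank 2. A Groebner basis of the Jacobian ideal J(f) in C{x,y} is {x*y/10 + y^4 + y^2/10, x*y^2 + y^3, x^2 + 3*x*y/2 + y^2/2}; counting standard monomials gives mu = 6. Corank 2; j^3 = -(x + y)^2*(2*x + y) has shape L^2 M (L != M), so D-series; mu = 6 gives D_6.

Type D_6, Milnor number mu = 6.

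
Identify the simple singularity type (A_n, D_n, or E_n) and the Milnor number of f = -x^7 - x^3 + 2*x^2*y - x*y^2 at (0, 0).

Type D_{8}, Milnor number mu = 8.

The Hessian of f at 0 is [[0, 0], [0, 0]] with rank 0, so corank 2. A Groebner basis of the Jacobian ideal J(f) in C{x,y} is {-x*y/7 + y^6 + y^2/7, x*y^2 - y^3, x^2 - x*y}; counting standard monomials gives mu = 8. Corank 2; j^3 = -x*(x - y)^2 has shape L^2 M (L != M), so D-series; mu = 8 gives D_8.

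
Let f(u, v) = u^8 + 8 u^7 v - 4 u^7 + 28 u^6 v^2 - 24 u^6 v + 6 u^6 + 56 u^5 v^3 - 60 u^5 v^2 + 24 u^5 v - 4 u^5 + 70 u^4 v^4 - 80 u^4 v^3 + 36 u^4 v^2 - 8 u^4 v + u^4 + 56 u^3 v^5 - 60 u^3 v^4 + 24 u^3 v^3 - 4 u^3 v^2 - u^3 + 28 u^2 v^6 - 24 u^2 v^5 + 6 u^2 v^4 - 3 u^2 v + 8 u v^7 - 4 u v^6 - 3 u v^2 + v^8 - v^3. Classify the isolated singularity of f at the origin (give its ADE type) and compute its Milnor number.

Type E_{6}, Milnor number mu = 6.

The Hessian of f at 0 is [[0, 0], [0, 0]] with rank 0, so corank 2. A Groebner basis of the Jacobian ideal J(f) in C{u,v} is {v^4, u*v^2 + 2*v^3/3, u^2 + 2*u*v + v^2}; counting standard monomials gives mu = 6. Corank 2; j^3 = -(u + v)^3 is a perfect cube, so E-series; the 4-jet and mu = 6 give E_6.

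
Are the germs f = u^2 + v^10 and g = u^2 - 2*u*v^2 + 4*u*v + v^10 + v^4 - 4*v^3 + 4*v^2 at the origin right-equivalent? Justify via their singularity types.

The Hessian of f at 0 is [[2, 0], [0, 0]] with rank 1, so corank 1. A Groebner basis of the Jacobian ideal J(f) in C{u,v} is {v^9, u}; counting standard monomials gives mu = 9. Corank 1: A-series; mu = 9 gives A_9. The Hessian of g at 0 is [[2, 4], [4, 8]] with rank 1, so corank 1. A Groebner basis of the Jacobian ideal J(g) in C{u,v} is {u^5 - 40*u^4 - 240*u^3*v - 560*u^3 - 1728*u^2*v - 1472*u^2 - 3456*u*v - 1024*u - 2048*v, u^4*v + 8*u^4 + 40*u^3*v + 80*u^3 + 240*u^2*v + 192*u^2 + 448*u*v + 128*u + 256*v, -u + v^2 - 2*v}; counting standard monomials gives mu = 9. Corank 1: A-series; mu = 9 gives A_9. Both have type A_9, hence right-equivalent.

Yes.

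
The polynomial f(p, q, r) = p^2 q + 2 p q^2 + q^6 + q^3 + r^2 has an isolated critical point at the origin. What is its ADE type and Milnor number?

Type D_{7}, Milnor number mu = 7.

The Hessian of f at 0 is [[0, 0, 0], [0, 0, 0], [0, 0, 2]] with rank 1, so corank 2. A Groebner basis of the Jacobian ideal J(f) in C{p,q,r} is {p^2/6 + q^5 - q^2/6, p^3 + q^3, p*q + q^2, r}; counting standard monomials gives mu = 7. Corank 2; j^3 = q*(p + q)^2 has shape L^2 M (L != M), so D-series; mu = 7 gives D_7.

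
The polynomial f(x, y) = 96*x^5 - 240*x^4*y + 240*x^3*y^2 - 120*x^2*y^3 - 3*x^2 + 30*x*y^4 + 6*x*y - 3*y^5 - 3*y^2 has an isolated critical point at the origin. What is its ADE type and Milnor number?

Type A_4, Milnor number mu = 4.

The Hessian of f at 0 has rank 1. Corank 1: A-series; mu = 4 gives A_4.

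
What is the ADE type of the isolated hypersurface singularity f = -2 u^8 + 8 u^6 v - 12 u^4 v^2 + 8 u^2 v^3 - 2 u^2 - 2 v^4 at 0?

The Hessian of f at 0 is [[-4, 0], [0, 0]] with rank 1, so corank 1. A Groebner basis of the Jacobian ideal J(f) in C{u,v} is {v^3, u}; counting standard monomials gives mu = 3. Corank 1: A-series; mu = 3 gives A_3.

A_3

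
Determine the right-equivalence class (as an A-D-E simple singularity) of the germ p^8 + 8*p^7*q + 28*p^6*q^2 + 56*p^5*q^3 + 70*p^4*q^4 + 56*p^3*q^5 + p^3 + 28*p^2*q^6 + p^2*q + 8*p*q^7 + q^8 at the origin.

D_{9}

The Hessian of f at 0 is [[0, 0], [0, 0]] with rank 0, so corank 2. A Groebner basis of the Jacobian ideal J(f) in C{p,q} is {-p*q/8 + q^7, p*q^2, p^2 + p*q}; counting standard monomials gives mu = 9. Corank 2; j^3 = p^2*(p + q) has shape L^2 M (L != M), so D-series; mu = 9 gives D_9.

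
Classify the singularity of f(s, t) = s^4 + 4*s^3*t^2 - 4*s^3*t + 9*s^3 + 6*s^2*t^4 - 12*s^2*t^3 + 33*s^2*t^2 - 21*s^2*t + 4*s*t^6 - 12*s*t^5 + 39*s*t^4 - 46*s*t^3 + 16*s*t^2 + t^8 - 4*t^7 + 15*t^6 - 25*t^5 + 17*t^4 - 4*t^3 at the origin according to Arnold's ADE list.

D_5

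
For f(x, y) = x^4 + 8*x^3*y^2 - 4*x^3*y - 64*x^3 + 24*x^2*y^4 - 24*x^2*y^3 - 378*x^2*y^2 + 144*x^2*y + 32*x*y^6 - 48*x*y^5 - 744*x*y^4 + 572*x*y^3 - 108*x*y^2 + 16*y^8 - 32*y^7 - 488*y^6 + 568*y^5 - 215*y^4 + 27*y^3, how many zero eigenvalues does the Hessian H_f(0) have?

Hessian at 0 has rank 0.

2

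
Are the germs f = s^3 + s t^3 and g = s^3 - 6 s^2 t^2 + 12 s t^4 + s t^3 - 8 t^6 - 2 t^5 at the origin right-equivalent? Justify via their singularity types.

Yes.

The Hessian of f at 0 has rank 0. Corank 2; j^3 = s^3 is a perfect cube, so E-series; the 4-jet and mu = 7 give E_7. The Hessian of g at 0 has rank 0. Corank 2; j^3 = s^3 is a perfect cube, so E-series; the 4-jet and mu = 7 give E_7. Both have type E_7, hence right-equivalent.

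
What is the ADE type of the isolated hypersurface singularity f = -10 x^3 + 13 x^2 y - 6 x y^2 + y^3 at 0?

D_4

The Hessian of f at 0 has rank 0. Corank 2; j^3 = -(2*x - y)*(5*x^2 - 4*x*y + y^2) splits into three distinct lines over C (the quadratic factor has nonzero discriminant), so D_4.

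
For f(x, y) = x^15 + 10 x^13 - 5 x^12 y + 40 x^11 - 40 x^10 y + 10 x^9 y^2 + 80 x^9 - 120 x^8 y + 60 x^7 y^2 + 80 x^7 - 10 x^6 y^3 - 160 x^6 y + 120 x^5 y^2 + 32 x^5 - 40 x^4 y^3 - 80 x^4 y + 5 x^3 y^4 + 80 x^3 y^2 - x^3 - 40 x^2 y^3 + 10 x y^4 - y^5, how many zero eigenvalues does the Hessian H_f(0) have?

Hessian at 0 has rank 0.

2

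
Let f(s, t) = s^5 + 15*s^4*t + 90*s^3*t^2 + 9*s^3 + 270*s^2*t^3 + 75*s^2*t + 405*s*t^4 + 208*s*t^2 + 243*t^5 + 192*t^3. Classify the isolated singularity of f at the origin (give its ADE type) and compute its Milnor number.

Type D_6, Milnor number mu = 6.

The Hessian of f at 0 is [[0, 0], [0, 0]] with rank 0, so corank 2. A Groebner basis of the Jacobian ideal J(f) in C{s,t} is {-243*s*t/5 + t^4 - 648*t^2/5, s*t^2 + 8*t^3/3, s^2 + 17*s*t/3 + 8*t^2}; counting standard monomials gives mu = 6. Corank 2; j^3 = (s + 3*t)*(3*s + 8*t)^2 has shape L^2 M (L != M), so D-series; mu = 6 gives D_6.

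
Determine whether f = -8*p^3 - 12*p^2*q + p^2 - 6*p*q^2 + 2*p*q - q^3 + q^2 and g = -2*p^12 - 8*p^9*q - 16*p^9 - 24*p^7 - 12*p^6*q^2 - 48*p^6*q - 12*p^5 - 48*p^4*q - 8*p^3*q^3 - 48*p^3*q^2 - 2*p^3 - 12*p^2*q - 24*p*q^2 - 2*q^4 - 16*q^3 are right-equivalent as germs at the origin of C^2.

No.

The Hessian of f at 0 has rank 1. Corank 1: A-series; mu = 2 gives A_2. The Hessian of g at 0 has rank 0. Corank 2; j^3 = -2*(p + 2*q)^3 is a perfect cube, so E-series; the 4-jet and mu = 6 give E_6. f is A_2 but g is E_6, hence not right-equivalent.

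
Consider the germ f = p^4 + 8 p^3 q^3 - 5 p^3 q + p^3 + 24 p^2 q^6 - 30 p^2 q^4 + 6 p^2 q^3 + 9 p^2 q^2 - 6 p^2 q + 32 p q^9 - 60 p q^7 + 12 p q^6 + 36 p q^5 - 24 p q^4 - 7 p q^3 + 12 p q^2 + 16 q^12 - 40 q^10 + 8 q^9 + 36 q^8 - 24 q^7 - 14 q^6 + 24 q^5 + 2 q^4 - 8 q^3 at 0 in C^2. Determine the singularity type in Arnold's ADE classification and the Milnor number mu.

Type E_{7}, Milnor number mu = 7.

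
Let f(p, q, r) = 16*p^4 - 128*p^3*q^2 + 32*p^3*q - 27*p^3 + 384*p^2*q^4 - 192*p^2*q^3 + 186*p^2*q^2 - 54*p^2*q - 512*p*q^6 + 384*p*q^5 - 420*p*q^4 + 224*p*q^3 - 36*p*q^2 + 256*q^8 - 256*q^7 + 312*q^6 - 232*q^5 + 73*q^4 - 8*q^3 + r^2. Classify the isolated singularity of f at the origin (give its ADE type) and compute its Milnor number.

Type E6, Milnor number mu = 6.

The Hessian of f at 0 has rank 1. Corank 2; j^3 = -(3*p + 2*q)^3 is a perfect cube, so E-series; the 4-jet and mu = 6 give E_6.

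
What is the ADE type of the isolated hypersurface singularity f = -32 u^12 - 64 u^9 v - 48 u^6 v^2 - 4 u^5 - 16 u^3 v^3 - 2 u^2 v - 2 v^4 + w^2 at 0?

D_{5}

The Hessian of f at 0 has rank 1. Corank 2; j^3 = -2*u^2*v has shape L^2 M (L != M), so D-series; mu = 5 gives D_5.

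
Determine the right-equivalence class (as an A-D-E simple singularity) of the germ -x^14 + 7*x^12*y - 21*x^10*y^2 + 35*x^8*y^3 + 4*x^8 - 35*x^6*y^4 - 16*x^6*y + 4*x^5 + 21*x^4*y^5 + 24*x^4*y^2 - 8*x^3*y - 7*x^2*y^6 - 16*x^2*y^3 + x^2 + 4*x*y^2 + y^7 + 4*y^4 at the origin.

A6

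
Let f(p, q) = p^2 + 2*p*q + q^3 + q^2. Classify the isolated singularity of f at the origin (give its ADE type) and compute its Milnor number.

Type A2, Milnor number mu = 2.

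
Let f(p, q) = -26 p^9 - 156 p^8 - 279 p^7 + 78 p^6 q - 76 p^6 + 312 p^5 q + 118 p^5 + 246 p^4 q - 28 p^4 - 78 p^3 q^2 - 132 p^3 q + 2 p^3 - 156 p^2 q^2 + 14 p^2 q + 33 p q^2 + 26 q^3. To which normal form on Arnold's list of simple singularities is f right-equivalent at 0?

The Hessian of f at 0 has rank 0. Corank 2; j^3 = (p + 2*q)*(2*p^2 + 10*p*q + 13*q^2) splits into three distinct lines over C (the quadratic factor has nonzero discriminant), so D_4.

D_{4}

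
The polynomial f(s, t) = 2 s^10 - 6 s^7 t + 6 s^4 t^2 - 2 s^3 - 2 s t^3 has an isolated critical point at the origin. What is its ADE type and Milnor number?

Type E7, Milnor number mu = 7.

The Hessian of f at 0 is [[0, 0], [0, 0]] with rank 0, so corank 2. A Groebner basis of the Jacobian ideal J(f) in C{s,t} is {s^3, s*t^2, 3*s^2 + t^3}; counting standard monomials gives mu = 7. Corank 2; j^3 = -2*s^3 is a perfect cube, so E-series; the 4-jet and mu = 7 give E_7.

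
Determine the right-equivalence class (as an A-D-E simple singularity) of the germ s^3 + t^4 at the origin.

E_{6}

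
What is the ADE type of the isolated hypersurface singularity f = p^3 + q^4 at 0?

The Hessian of f at 0 is [[0, 0], [0, 0]] with rank 0, so corank 2. A Groebner basis of the Jacobian ideal J(f) in C{p,q} is {q^3, p^2}; counting standard monomials gives mu = 6. Corank 2; j^3 = p^3 is a perfect cube, so E-series; the 4-jet and mu = 6 give E_6.

E_{6}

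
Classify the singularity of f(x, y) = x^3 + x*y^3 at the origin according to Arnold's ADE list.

E7

The Hessian of f at 0 has rank 0. Corank 2; j^3 = x^3 is a perfect cube, so E-series; the 4-jet and mu = 7 give E_7.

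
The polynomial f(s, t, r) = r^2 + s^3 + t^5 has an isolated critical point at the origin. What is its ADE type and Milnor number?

Type E8, Milnor number mu = 8.

The Hessian of f at 0 is [[0, 0, 0], [0, 0, 0], [0, 0, 2]] with rank 1, so corank 2. A Groebner basis of the Jacobian ideal J(f) in C{s,t,r} is {t^4, s^2, r}; counting standard monomials gives mu = 8. Corank 2; j^3 = s^3 is a perfect cube, so E-series; the 5-jet and mu = 8 give E_8.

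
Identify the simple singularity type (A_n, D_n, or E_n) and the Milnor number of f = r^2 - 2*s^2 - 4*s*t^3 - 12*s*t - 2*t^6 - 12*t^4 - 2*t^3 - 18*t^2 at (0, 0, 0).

Type A_2, Milnor number mu = 2.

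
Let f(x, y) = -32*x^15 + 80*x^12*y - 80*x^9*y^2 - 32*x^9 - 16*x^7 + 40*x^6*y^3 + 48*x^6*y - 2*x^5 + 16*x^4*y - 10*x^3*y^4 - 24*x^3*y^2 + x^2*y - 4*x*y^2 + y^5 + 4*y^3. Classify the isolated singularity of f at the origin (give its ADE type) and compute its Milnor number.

The Hessian of f at 0 is [[0, 0], [0, 0]] with rank 0, so corank 2. A Groebner basis of the Jacobian ideal J(f) in C{x,y} is {x*y/32 + y^4 - y^2/16, x*y^2 - 2*y^3, x^2 - 133*x*y/32 + 69*y^2/16}; counting standard monomials gives mu = 6. Corank 2; j^3 = y*(x - 2*y)^2 has shape L^2 M (L != M), so D-series; mu = 6 gives D_6.

Type D6, Milnor number mu = 6.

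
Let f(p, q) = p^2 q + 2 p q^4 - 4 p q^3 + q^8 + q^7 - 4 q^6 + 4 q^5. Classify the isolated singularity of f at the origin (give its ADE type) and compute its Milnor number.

Type D_9, Milnor number mu = 9.

The Hessian of f at 0 is [[0, 0], [0, 0]] with rank 0, so corank 2. A Groebner basis of the Jacobian ideal J(f) in C{p,q} is {p^2*q^2 + 28*p^2*q/31 - 12*p^2/31 + 160*p*q^2/31 + 272*p*q/31 - 544*q^3/31, -8*p^2*q/31 - p^2/31 + p*q^3 + 34*p*q^2/31 + 64*p*q/31 - 128*q^3/31, p*q + q^4 - 2*q^3, p^3 + 52*p^2*q/31 - 40*p^2/31 + 368*p*q^2/31 + 576*p*q/31 - 1152*q^3/31}; counting standard monomials gives mu = 9. Corank 2; j^3 = p^2*q has shape L^2 M (L != M), so D-series; mu = 9 gives D_9.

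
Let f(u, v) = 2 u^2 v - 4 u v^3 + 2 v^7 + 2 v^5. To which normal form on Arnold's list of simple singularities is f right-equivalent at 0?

The Hessian of f at 0 has rank 0. Corank 2; j^3 = 2*u^2*v has shape L^2 M (L != M), so D-series; mu = 8 gives D_8.

D_{8}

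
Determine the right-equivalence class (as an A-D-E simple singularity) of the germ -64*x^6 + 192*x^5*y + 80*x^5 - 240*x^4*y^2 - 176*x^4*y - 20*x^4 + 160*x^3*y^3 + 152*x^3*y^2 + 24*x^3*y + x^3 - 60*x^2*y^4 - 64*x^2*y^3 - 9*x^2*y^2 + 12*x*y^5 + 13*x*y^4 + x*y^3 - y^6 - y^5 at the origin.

E7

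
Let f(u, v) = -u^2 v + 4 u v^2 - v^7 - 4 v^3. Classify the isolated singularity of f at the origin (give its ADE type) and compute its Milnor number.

Type D8, Milnor number mu = 8.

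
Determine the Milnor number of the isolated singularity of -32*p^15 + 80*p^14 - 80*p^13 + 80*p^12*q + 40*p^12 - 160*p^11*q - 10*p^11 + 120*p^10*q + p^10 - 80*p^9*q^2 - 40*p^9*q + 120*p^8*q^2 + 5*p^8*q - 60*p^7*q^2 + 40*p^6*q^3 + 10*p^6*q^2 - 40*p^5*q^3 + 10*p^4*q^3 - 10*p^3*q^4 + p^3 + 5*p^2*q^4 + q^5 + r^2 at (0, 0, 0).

The Hessian of f at 0 is [[0, 0, 0], [0, 0, 0], [0, 0, 2]] with rank 1, so corank 2. A Groebner basis of the Jacobian ideal J(f) in C{p,q,r} is {q^4, p^2, r}; counting standard monomials gives mu = 8. Corank 2; j^3 = p^3 is a perfect cube, so E-series; the 5-jet and mu = 8 give E_8.

8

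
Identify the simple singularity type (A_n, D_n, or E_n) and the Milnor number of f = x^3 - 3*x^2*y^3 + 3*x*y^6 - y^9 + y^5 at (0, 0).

Type E_8, Milnor number mu = 8.

The Hessian of f at 0 has rank 0. Corank 2; j^3 = x^3 is a perfect cube, so E-series; the 5-jet and mu = 8 give E_8.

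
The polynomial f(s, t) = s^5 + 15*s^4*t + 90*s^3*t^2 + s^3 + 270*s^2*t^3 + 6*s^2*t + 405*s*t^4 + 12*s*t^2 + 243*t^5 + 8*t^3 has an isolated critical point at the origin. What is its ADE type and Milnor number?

Type E_{8}, Milnor number mu = 8.

The Hessian of f at 0 has rank 0. Corank 2; j^3 = (s + 2*t)^3 is a perfect cube, so E-series; the 5-jet and mu = 8 give E_8.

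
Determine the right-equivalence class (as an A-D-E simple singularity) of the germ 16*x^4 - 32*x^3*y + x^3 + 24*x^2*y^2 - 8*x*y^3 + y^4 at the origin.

E6

The Hessian of f at 0 is [[0, 0], [0, 0]] with rank 0, so corank 2. A Groebner basis of the Jacobian ideal J(f) in C{x,y} is {y^4, x*y^2 - y^3/6, x^2}; counting standard monomials gives mu = 6. Corank 2; j^3 = x^3 is a perfect cube, so E-series; the 4-jet and mu = 6 give E_6.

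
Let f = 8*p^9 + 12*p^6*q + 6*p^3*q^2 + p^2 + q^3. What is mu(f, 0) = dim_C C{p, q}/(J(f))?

The Hessian of f at 0 has rank 1. Corank 1: A-series; mu = 2 gives A_2.

2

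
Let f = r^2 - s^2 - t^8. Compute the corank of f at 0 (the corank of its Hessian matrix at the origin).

1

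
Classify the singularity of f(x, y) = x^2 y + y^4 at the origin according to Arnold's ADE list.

D5

The Hessian of f at 0 is [[0, 0], [0, 0]] with rank 0, so corank 2. A Groebner basis of the Jacobian ideal J(f) in C{x,y} is {x^3, x^2/4 + y^3, x*y}; counting standard monomials gives mu = 5. Corank 2; j^3 = x^2*y has shape L^2 M (L != M), so D-series; mu = 5 gives D_5.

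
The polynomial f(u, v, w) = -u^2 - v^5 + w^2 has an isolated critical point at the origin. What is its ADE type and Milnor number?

Type A4, Milnor number mu = 4.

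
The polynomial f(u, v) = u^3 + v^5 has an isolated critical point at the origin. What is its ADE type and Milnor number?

Type E_8, Milnor number mu = 8.

The Hessian of f at 0 has rank 0. Corank 2; j^3 = u^3 is a perfect cube, so E-series; the 5-jet and mu = 8 give E_8.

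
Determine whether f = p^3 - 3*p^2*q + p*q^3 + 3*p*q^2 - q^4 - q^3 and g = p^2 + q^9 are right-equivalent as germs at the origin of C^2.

No.

The Hessian of f at 0 has rank 0. Corank 2; j^3 = (p - q)^3 is a perfect cube, so E-series; the 4-jet and mu = 7 give E_7. The Hessian of g at 0 has rank 1. Corank 1: A-series; mu = 8 gives A_8. f is E_7 but g is A_8, hence not right-equivalent.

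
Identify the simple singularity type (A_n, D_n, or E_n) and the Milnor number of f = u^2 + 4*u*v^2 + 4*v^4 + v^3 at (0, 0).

The Hessian of f at 0 is [[2, 0], [0, 0]] with rank 1, so corank 1. A Groebner basis of the Jacobian ideal J(f) in C{u,v} is {v^2, u}; counting standard monomials gives mu = 2. Corank 1: A-series; mu = 2 gives A_2.

Type A_{2}, Milnor number mu = 2.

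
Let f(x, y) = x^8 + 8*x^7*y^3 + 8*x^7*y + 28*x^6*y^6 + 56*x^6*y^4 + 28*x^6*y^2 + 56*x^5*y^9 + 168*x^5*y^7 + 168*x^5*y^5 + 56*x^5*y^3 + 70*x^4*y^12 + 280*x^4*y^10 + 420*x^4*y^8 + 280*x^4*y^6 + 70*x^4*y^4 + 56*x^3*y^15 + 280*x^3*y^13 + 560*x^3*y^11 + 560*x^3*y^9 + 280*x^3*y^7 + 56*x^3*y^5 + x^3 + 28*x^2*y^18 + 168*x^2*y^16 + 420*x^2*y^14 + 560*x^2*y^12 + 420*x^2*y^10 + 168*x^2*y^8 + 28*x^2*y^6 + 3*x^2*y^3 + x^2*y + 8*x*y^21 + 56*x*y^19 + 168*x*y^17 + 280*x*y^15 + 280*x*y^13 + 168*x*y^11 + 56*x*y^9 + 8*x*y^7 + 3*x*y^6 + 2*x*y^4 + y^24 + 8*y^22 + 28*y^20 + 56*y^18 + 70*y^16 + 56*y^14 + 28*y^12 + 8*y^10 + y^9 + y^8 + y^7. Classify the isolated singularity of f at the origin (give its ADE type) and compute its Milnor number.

The Hessian of f at 0 is [[0, 0], [0, 0]] with rank 0, so corank 2. A Groebner basis of the Jacobian ideal J(f) in C{x,y} is {x^2*y^2, 8*x^2*y + x^2 + x*y^3, -8*x^2*y + x*y + y^4, x^3}; counting standard monomials gives mu = 9. Corank 2; j^3 = x^2*(x + y) has shape L^2 M (L != M), so D-series; mu = 9 gives D_9.

Type D_9, Milnor number mu = 9.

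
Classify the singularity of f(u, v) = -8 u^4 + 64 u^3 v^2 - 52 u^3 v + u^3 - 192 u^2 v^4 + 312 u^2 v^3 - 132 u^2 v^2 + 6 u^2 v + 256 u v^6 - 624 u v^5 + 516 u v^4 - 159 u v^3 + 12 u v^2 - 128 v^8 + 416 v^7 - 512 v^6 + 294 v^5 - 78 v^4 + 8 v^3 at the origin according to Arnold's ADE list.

E_{7}

The Hessian of f at 0 has rank 0. Corank 2; j^3 = (u + 2*v)^3 is a perfect cube, so E-series; the 4-jet and mu = 7 give E_7.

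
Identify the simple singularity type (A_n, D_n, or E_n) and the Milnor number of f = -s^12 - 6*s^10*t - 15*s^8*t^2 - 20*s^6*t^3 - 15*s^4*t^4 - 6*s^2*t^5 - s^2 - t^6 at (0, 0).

Type A5, Milnor number mu = 5.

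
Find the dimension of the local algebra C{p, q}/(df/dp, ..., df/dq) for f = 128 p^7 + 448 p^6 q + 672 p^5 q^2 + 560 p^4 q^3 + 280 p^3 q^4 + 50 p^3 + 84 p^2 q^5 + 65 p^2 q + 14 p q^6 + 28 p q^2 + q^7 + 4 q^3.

The Hessian of f at 0 has rank 0. Corank 2; j^3 = (2*p + q)*(5*p + 2*q)^2 has shape L^2 M (L != M), so D-series; mu = 8 gives D_8.

8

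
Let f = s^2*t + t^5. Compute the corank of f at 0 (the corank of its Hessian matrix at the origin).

Hessian at 0 has rank 0.

2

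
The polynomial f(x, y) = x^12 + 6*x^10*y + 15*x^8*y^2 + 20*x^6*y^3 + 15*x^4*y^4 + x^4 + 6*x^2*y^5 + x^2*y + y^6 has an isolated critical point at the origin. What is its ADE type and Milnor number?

The Hessian of f at 0 is [[0, 0], [0, 0]] with rank 0, so corank 2. A Groebner basis of the Jacobian ideal J(f) in C{x,y} is {x^2/6 + y^5, x^3, x*y}; counting standard monomials gives mu = 7. Corank 2; j^3 = x^2*y has shape L^2 M (L != M), so D-series; mu = 7 gives D_7.

Type D_7, Milnor number mu = 7.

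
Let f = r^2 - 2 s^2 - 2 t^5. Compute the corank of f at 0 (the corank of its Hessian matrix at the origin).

1

Hessian at 0 has rank 2.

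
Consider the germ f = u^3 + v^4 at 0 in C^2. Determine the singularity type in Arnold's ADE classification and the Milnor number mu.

Type E_{6}, Milnor number mu = 6.

The Hessian of f at 0 has rank 0. Corank 2; j^3 = u^3 is a perfect cube, so E-series; the 4-jet and mu = 6 give E_6.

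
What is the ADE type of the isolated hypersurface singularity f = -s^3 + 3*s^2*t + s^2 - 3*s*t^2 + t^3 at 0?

A2

The Hessian of f at 0 has rank 1. Corank 1: A-series; mu = 2 gives A_2.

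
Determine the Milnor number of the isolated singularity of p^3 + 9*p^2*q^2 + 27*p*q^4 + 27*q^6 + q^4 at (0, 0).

The Hessian of f at 0 is [[0, 0], [0, 0]] with rank 0, so corank 2. A Groebner basis of the Jacobian ideal J(f) in C{p,q} is {p^3, p^2*q, p^2/6 + p*q^2, q^3}; counting standard monomials gives mu = 6. Corank 2; j^3 = p^3 is a perfect cube, so E-series; the 4-jet and mu = 6 give E_6.

6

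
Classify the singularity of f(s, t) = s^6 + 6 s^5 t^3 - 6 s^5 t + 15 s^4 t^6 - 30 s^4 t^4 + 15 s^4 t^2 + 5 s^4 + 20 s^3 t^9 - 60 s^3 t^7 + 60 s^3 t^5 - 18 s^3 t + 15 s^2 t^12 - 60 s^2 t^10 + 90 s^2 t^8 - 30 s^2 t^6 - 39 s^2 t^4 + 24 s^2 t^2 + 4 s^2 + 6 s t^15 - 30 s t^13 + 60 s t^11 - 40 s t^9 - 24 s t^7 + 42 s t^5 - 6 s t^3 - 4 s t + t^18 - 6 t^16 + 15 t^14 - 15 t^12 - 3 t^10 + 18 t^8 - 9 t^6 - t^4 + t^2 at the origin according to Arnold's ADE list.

The Hessian of f at 0 has rank 1. Corank 1: A-series; mu = 3 gives A_3.

A3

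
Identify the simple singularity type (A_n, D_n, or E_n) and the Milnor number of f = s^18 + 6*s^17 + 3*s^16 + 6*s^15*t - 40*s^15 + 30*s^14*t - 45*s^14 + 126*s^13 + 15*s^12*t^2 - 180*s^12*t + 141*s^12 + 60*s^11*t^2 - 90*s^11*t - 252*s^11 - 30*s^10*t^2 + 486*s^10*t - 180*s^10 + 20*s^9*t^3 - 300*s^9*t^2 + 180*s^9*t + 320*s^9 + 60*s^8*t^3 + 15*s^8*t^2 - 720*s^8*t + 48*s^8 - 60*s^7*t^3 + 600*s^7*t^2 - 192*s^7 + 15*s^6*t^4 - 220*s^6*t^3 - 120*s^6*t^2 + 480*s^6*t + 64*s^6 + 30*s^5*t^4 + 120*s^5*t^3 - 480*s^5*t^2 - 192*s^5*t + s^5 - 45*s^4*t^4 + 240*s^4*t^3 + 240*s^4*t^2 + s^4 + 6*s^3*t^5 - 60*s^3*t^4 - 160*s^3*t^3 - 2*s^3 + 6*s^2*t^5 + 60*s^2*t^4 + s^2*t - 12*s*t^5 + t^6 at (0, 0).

The Hessian of f at 0 is [[0, 0], [0, 0]] with rank 0, so corank 2. A Groebner basis of the Jacobian ideal J(f) in C{s,t} is {s*t/12 + t^5, s*t^2, s^2 - s*t/2}; counting standard monomials gives mu = 7. Corank 2; j^3 = -s^2*(2*s - t) has shape L^2 M (L != M), so D-series; mu = 7 gives D_7.

Type D7, Milnor number mu = 7.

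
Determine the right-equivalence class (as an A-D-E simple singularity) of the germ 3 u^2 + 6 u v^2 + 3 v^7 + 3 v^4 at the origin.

A6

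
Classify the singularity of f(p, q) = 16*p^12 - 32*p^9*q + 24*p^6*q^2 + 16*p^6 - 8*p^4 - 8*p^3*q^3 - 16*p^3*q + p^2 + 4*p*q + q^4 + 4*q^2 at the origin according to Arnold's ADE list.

A3

The Hessian of f at 0 has rank 1. Corank 1: A-series; mu = 3 gives A_3.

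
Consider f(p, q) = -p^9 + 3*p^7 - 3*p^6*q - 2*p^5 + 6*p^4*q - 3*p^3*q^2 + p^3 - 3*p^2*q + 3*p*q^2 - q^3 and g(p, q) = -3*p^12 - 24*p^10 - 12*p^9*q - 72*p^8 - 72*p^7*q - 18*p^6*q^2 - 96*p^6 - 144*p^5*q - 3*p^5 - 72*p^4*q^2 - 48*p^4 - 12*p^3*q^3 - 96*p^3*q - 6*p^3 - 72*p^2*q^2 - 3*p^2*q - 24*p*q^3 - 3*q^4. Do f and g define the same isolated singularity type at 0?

No.

The Hessian of f at 0 is [[0, 0], [0, 0]] with rank 0, so corank 2. A Groebner basis of the Jacobian ideal J(f) in C{p,q} is {3*p^2/2 + p*q^3 - 3*p*q + 3*q^2/2, 2*p^2 - 4*p*q + q^4 + 2*q^2, p^3 - 3*p*q^2 + 2*q^3, p^2*q - 2*p*q^2 + q^3}; counting standard monomials gives mu = 8. Corank 2; j^3 = (p - q)^3 is a perfect cube, so E-series; the 5-jet and mu = 8 give E_8. The Hessian of g at 0 is [[0, 0], [0, 0]] with rank 0, so corank 2. A Groebner basis of the Jacobian ideal J(g) in C{p,q} is {p*q^2, -p*q/8 + q^3, p^2 + p*q/2}; counting standard monomials gives mu = 5. Corank 2; j^3 = -3*p^2*(2*p + q) has shape L^2 M (L != M), so D-series; mu = 5 gives D_5. f is E_8 but g is D_5, hence not right-equivalent.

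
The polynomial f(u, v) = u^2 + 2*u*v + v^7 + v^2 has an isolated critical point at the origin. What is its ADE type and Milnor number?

The Hessian of f at 0 has rank 1. Corank 1: A-series; mu = 6 gives A_6.

Type A_{6}, Milnor number mu = 6.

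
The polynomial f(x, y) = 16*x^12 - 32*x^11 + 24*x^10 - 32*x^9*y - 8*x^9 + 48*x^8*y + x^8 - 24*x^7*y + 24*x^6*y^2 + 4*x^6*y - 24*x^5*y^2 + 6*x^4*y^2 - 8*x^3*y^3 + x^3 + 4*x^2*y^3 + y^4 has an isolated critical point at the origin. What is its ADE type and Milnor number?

Type E6, Milnor number mu = 6.

The Hessian of f at 0 has rank 0. Corank 2; j^3 = x^3 is a perfect cube, so E-series; the 4-jet and mu = 6 give E_6.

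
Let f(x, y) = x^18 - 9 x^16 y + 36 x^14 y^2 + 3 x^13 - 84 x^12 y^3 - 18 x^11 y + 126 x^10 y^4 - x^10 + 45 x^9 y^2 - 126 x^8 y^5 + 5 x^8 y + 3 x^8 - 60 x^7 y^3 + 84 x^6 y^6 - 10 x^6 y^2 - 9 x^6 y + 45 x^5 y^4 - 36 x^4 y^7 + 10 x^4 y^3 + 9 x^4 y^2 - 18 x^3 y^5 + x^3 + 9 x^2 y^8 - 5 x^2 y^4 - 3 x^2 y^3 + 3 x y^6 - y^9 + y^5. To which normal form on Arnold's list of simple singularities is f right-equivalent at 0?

The Hessian of f at 0 is [[0, 0], [0, 0]] with rank 0, so corank 2. A Groebner basis of the Jacobian ideal J(f) in C{x,y} is {-x^2/2 + x*y^3, y^4, x^3, x^2*y}; counting standard monomials gives mu = 8. Corank 2; j^3 = x^3 is a perfect cube, so E-series; the 5-jet and mu = 8 give E_8.

E_{8}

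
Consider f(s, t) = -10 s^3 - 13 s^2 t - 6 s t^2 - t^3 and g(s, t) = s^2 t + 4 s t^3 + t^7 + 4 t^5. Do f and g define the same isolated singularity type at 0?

No.

The Hessian of f at 0 is [[0, 0], [0, 0]] with rank 0, so corank 2. A Groebner basis of the Jacobian ideal J(f) in C{s,t} is {t^3, s^2 - 3*t^2/11, s*t + 6*t^2/11}; counting standard monomials gives mu = 4. Corank 2; j^3 = -(2*s + t)*(5*s^2 + 4*s*t + t^2) splits into three distinct lines over C (the quadratic factor has nonzero discriminant), so D_4. The Hessian of g at 0 is [[0, 0], [0, 0]] with rank 0, so corank 2. A Groebner basis of the Jacobian ideal J(g) in C{s,t} is {s^2*t^2 + 4*s^2/7 + 8*s*t^2/7, s^3 - 8*s^2/7 - 16*s*t^2/7, s*t/2 + t^3}; counting standard monomials gives mu = 8. Corank 2; j^3 = s^2*t has shape L^2 M (L != M), so D-series; mu = 8 gives D_8. f is D_4 but g is D_8, hence not right-equivalent.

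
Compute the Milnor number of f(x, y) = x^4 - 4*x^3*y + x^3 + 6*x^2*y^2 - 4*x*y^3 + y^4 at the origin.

6

The Hessian of f at 0 has rank 0. Corank 2; j^3 = x^3 is a perfect cube, so E-series; the 4-jet and mu = 6 give E_6.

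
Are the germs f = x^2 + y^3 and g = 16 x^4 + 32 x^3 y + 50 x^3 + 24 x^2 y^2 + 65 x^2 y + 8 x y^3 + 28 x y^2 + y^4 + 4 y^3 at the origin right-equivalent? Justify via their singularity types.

No.

The Hessian of f at 0 is [[2, 0], [0, 0]] with rank 1, so corank 1. A Groebner basis of the Jacobian ideal J(f) in C{x,y} is {y^2, x}; counting standard monomials gives mu = 2. Corank 1: A-series; mu = 2 gives A_2. The Hessian of g at 0 is [[0, 0], [0, 0]] with rank 0, so corank 2. A Groebner basis of the Jacobian ideal J(g) in C{x,y} is {x*y^2 + 125*x*y/4 + 25*y^2/2, -625*x*y/8 + y^3 - 125*y^2/4, x^2 + 9*x*y/10 + y^2/5}; counting standard monomials gives mu = 5. Corank 2; j^3 = (2*x + y)*(5*x + 2*y)^2 has shape L^2 M (L != M), so D-series; mu = 5 gives D_5. f is A_2 but g is D_5, hence not right-equivalent.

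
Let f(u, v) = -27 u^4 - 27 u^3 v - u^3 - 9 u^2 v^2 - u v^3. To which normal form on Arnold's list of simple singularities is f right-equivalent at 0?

E_7

The Hessian of f at 0 has rank 0. Corank 2; j^3 = -u^3 is a perfect cube, so E-series; the 4-jet and mu = 7 give E_7.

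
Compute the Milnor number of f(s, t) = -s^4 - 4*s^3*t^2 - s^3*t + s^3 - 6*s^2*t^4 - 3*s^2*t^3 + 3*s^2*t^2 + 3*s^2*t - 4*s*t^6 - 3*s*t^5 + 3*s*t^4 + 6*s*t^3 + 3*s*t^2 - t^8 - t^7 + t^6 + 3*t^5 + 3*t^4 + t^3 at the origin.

7

The Hessian of f at 0 is [[0, 0], [0, 0]] with rank 0, so corank 2. A Groebner basis of the Jacobian ideal J(f) in C{s,t} is {-s^2/2 - s*t + t^4 - t^3/6 - t^2/2, s^3 + 2*s^2 + 4*s*t + 5*t^3/3 + 2*t^2, s^2*t - 3*s^2/2 - 3*s*t - 3*t^3/2 - 3*t^2/2, 5*s^2/6 + s*t^2 + 5*s*t/3 + 23*t^3/18 + 5*t^2/6}; counting standard monomials gives mu = 7. Corank 2; j^3 = (s + t)^3 is a perfect cube, so E-series; the 4-jet and mu = 7 give E_7.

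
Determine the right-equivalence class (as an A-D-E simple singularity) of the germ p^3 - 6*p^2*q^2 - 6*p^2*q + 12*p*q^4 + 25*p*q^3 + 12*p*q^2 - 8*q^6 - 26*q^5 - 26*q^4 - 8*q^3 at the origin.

The Hessian of f at 0 has rank 0. Corank 2; j^3 = (p - 2*q)^3 is a perfect cube, so E-series; the 4-jet and mu = 7 give E_7.

E_{7}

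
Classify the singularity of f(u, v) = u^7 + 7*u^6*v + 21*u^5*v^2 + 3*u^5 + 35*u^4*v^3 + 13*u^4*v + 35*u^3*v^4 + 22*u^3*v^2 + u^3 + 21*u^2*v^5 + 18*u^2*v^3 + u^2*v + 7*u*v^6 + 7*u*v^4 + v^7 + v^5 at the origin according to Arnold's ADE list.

The Hessian of f at 0 has rank 0. Corank 2; j^3 = u^2*(u + v) has shape L^2 M (L != M), so D-series; mu = 6 gives D_6.

D_6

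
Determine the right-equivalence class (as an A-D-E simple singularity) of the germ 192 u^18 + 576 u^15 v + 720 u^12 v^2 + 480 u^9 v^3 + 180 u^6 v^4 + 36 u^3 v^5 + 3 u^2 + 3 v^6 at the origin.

A_{5}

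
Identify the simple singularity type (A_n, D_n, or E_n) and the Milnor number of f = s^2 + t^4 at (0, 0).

Type A3, Milnor number mu = 3.

The Hessian of f at 0 has rank 1. Corank 1: A-series; mu = 3 gives A_3.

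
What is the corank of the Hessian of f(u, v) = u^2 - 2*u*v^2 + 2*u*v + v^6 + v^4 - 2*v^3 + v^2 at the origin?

Hessian at 0 has rank 1.

1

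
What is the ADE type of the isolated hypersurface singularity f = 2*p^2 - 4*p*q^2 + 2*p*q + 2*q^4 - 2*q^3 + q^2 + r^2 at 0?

A_{1}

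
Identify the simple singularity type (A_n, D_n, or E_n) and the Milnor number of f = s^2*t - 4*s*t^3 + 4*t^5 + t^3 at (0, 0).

Type D4, Milnor number mu = 4.

The Hessian of f at 0 has rank 0. Corank 2; j^3 = t*(s^2 + t^2) splits into three distinct lines over C (the quadratic factor has nonzero discriminant), so D_4.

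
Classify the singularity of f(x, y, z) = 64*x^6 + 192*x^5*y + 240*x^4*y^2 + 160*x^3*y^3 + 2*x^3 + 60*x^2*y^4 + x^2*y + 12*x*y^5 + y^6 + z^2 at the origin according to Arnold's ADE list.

D_{7}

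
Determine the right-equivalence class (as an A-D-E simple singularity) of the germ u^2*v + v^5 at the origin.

D_{6}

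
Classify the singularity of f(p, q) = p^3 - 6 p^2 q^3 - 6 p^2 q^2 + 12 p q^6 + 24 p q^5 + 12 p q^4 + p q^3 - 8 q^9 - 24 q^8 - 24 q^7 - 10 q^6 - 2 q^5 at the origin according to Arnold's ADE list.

The Hessian of f at 0 is [[0, 0], [0, 0]] with rank 0, so corank 2. A Groebner basis of the Jacobian ideal J(f) in C{p,q} is {-p^2/4 + q^4 - q^3/12, p^3, p^2*q + p^2/12 + q^3/36, -p^2/2 + p*q^2 - q^3/6}; counting standard monomials gives mu = 7. Corank 2; j^3 = p^3 is a perfect cube, so E-series; the 4-jet and mu = 7 give E_7.

E_7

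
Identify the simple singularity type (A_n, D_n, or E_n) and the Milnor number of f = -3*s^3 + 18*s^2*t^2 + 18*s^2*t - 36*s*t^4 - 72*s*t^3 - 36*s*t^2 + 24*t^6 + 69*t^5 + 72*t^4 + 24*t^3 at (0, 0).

Type E8, Milnor number mu = 8.

The Hessian of f at 0 is [[0, 0], [0, 0]] with rank 0, so corank 2. A Groebner basis of the Jacobian ideal J(f) in C{s,t} is {t^4, s^3 - 6*s^2*t + 3*s^2 - 12*s*t + 16*t^3 + 12*t^2, -s^2/4 + s*t^2 + s*t - 2*t^3 - t^2}; counting standard monomials gives mu = 8. Corank 2; j^3 = -3*(s - 2*t)^3 is a perfect cube, so E-series; the 5-jet and mu = 8 give E_8.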